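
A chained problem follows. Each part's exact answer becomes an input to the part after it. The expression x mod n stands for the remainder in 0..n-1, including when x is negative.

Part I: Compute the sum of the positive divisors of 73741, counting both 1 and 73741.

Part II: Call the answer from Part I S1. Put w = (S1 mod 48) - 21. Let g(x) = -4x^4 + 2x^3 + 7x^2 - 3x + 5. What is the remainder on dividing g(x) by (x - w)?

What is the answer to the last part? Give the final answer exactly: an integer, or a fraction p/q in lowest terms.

Part I: 73741 = 37 * 1993; sigma = (1 + 37) * (1 + 1993) = 38 * 1994 = 75772; answer 75772
Part II: S1 = 75772; w = 7; remainder = value at the root: -4*(7)^4 + 2*(7)^3 + 7*(7)^2 - 3*(7)^1 + 5 = (-9604) + (686) + (343) + (-21) + (5) = -8591; answer -8591

-8591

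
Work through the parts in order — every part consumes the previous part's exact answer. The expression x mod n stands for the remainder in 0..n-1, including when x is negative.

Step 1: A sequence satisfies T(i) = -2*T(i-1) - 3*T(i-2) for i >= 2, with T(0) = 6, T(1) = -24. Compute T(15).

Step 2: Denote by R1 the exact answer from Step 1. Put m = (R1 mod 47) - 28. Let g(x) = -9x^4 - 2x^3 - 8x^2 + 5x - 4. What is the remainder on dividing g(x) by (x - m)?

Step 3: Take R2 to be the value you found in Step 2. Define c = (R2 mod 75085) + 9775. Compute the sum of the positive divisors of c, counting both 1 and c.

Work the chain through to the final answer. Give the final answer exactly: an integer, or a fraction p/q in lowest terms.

Step 1: T(2) = -2*(-24) - 3*(6) = 30; iterating: T(2)=30, T(3)=12, T(4)=-114, T(5)=192, T(6)=-42, T(7)=-492, T(8)=1110, T(9)=-744, T(10)=-1842, T(11)=5916, T(12)=-6306, T(13)=-5136, T(14)=29190, T(15)=-42972; answer -42972
Step 2: R1 = -42972; m = 5; remainder = value at the root: -9*(5)^4 - 2*(5)^3 - 8*(5)^2 + 5*(5)^1 - 4 = (-5625) + (-250) + (-200) + (25) + (-4) = -6054; answer -6054
Step 3: R2 = -6054; c = 78806; 78806 = 2 * 7 * 13 * 433; sigma = (1 + 2) * (1 + 7) * (1 + 13) * (1 + 433) = 3 * 8 * 14 * 434 = 145824; answer 145824

145824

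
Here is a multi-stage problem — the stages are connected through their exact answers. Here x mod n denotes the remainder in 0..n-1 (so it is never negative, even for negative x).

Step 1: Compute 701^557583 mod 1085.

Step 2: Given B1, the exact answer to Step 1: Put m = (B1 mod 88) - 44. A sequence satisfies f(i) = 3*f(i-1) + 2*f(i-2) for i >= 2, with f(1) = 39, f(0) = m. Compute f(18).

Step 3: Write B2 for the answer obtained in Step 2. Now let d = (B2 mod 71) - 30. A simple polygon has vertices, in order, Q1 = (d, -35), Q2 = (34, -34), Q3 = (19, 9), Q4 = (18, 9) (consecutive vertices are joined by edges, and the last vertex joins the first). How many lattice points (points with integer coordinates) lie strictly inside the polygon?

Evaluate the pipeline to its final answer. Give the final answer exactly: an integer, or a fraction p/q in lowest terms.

629

Step 1: squarings mod 1085: 701^1=701, 701^2=981, 701^4=1051, 701^8=71, 701^16=701, 701^32=981, 701^64=1051, 701^128=71, 701^256=701, 701^512=981, 701^1024=1051, 701^2048=71, 701^4096=701, 701^8192=981, 701^16384=1051, 701^32768=71, 701^65536=701, 701^131072=981, 701^262144=1051, 701^524288=71; 701^557583 = 701^1 * 701^2 * 701^4 * 701^8 * 701^512 * 701^32768 * 701^524288 = 876 (mod 1085); answer 876
Step 2: B1 = 876; m = 40; f(2) = 3*(39) + 2*(40) = 197; iterating: f(2)=197, f(3)=669, f(4)=2401, f(5)=8541, f(6)=30425, f(7)=108357, f(8)=385921, f(9)=1374477, f(10)=4895273, f(11)=17434773, f(12)=62094865, f(13)=221154141, f(14)=787652153, f(15)=2805264741, f(16)=9991098529, f(17)=35583825069, f(18)=126733672265; answer 126733672265
Step 3: B2 = 126733672265; d = 6; cross terms: (6*-34 - 34*-35)=986, (34*9 - 19*-34)=952, (19*9 - 18*9)=9, (18*-35 - 6*9)=-684; twice the area = |1263| = 1263; area = 1263/2; boundary points = 1 + 1 + 1 + 4 = 7; strictly interior points = area - boundary/2 + 1 = 629; answer 629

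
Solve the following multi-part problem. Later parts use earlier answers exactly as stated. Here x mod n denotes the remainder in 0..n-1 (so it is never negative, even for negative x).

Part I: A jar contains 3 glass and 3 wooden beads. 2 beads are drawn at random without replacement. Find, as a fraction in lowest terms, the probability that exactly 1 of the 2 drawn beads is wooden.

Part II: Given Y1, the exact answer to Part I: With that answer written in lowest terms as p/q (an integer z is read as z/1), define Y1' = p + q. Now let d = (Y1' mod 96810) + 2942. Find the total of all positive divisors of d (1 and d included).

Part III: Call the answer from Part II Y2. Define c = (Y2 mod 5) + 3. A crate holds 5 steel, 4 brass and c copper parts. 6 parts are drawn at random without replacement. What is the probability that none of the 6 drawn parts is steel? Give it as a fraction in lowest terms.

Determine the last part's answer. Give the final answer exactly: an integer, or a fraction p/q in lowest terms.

1/132

Part I: total draws C(6,2) = 15; favorable C(3,1)*C(3,1) = 9; P = 3/5; answer 3/5
Part II: Y1 = 3/5; threaded value p + q = 8; d = 2950; 2950 = 2 * 5^2 * 59; sigma = (1 + 2) * (1 + 5 + 25) * (1 + 59) = 3 * 31 * 60 = 5580; answer 5580
Part III: Y2 = 5580; c = 3; total draws C(12,6) = 924; favorable C(7,6) = 7; P = 1/132; answer 1/132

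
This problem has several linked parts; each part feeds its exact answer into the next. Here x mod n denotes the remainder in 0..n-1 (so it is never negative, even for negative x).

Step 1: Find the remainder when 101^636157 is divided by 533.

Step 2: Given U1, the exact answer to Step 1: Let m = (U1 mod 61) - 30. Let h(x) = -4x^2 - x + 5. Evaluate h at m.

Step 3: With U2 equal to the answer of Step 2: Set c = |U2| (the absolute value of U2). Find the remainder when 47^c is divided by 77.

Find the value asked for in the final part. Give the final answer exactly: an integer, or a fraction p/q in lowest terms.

Step 1: squarings mod 533: 101^1=101, 101^2=74, 101^4=146, 101^8=529, 101^16=16, 101^32=256, 101^64=510, 101^128=529, 101^256=16, 101^512=256, 101^1024=510, 101^2048=529, 101^4096=16, 101^8192=256, 101^16384=510, 101^32768=529, 101^65536=16, 101^131072=256, 101^262144=510, 101^524288=529; 101^636157 = 101^1 * 101^4 * 101^8 * 101^16 * 101^32 * 101^64 * 101^128 * 101^1024 * 101^4096 * 101^8192 * 101^32768 * 101^65536 * 101^524288 = 270 (mod 533); answer 270
Step 2: U1 = 270; m = -4; -4*(-4)^2 - 1*(-4)^1 + 5 = (-64) + (4) + (5) = -55; answer -55
Step 3: U2 = -55; c = 55; squarings mod 77: 47^1=47, 47^2=53, 47^4=37, 47^8=60, 47^16=58, 47^32=53; 47^55 = 47^1 * 47^2 * 47^4 * 47^16 * 47^32 = 12 (mod 77); answer 12

12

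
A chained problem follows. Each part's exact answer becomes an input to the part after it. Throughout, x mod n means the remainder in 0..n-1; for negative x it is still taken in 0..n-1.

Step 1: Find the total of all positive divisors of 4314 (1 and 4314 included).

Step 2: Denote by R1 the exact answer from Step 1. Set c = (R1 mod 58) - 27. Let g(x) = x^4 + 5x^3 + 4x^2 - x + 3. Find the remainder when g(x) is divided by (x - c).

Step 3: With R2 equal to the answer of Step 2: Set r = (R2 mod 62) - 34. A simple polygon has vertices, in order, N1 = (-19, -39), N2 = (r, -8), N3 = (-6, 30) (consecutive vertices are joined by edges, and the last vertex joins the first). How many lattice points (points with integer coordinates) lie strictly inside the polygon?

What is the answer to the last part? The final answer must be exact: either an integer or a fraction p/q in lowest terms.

Step 1: 4314 = 2 * 3 * 719; sigma = (1 + 2) * (1 + 3) * (1 + 719) = 3 * 4 * 720 = 8640; answer 8640
Step 2: R1 = 8640; c = 29; remainder = value at the root: 1*(29)^4 + 5*(29)^3 + 4*(29)^2 - 1*(29)^1 + 3 = (707281) + (121945) + (3364) + (-29) + (3) = 832564; answer 832564
Step 3: R2 = 832564; r = -6; cross terms: (-19*-8 - -6*-39)=-82, (-6*30 - -6*-8)=-228, (-6*-39 - -19*30)=804; twice the area = |494| = 494; area = 247; boundary points = 1 + 38 + 1 = 40; strictly interior points = area - boundary/2 + 1 = 228; answer 228

228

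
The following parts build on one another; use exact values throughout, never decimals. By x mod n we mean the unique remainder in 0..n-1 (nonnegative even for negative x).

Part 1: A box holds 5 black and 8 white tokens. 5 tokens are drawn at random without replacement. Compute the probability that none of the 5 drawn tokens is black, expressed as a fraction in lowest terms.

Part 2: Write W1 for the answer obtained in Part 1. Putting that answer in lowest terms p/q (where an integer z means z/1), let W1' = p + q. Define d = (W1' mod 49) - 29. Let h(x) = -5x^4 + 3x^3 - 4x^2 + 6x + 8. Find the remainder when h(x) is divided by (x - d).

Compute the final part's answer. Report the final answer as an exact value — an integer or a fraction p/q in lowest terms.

Part 1: total draws C(13,5) = 1287; favorable C(8,5) = 56; P = 56/1287; answer 56/1287
Part 2: W1 = 56/1287; threaded value p + q = 1343; d = -9; remainder = value at the root: -5*(-9)^4 + 3*(-9)^3 - 4*(-9)^2 + 6*(-9)^1 + 8 = (-32805) + (-2187) + (-324) + (-54) + (8) = -35362; answer -35362

-35362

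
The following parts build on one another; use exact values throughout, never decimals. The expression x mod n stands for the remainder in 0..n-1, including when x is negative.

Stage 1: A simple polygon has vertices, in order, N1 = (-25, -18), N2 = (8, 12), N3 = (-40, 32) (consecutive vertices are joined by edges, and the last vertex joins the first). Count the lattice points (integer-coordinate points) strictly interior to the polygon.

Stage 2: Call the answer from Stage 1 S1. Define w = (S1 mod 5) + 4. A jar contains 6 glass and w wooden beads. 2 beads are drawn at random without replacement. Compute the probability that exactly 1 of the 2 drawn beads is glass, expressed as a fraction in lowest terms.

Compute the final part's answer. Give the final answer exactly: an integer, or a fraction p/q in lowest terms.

8/15

Stage 1: cross terms: (-25*12 - 8*-18)=-156, (8*32 - -40*12)=736, (-40*-18 - -25*32)=1520; twice the area = |2100| = 2100; area = 1050; boundary points = 3 + 4 + 5 = 12; strictly interior points = area - boundary/2 + 1 = 1045; answer 1045
Stage 2: S1 = 1045; w = 4; total draws C(10,2) = 45; favorable C(6,1)*C(4,1) = 24; P = 8/15; answer 8/15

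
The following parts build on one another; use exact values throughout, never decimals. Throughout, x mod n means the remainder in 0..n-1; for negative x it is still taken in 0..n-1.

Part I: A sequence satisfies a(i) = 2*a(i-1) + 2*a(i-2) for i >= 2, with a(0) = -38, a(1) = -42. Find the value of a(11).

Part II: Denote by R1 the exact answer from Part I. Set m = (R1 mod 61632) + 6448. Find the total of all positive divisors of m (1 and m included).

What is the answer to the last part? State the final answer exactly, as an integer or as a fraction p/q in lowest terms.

64728

Part I: a(2) = 2*(-42) + 2*(-38) = -160; iterating: a(2)=-160, a(3)=-404, a(4)=-1128, a(5)=-3064, a(6)=-8384, a(7)=-22896, a(8)=-62560, a(9)=-170912, a(10)=-466944, a(11)=-1275712; answer -1275712
Part II: R1 = -1275712; m = 25008; 25008 = 2^4 * 3 * 521; sigma = (1 + 2 + 4 + 8 + 16) * (1 + 3) * (1 + 521) = 31 * 4 * 522 = 64728; answer 64728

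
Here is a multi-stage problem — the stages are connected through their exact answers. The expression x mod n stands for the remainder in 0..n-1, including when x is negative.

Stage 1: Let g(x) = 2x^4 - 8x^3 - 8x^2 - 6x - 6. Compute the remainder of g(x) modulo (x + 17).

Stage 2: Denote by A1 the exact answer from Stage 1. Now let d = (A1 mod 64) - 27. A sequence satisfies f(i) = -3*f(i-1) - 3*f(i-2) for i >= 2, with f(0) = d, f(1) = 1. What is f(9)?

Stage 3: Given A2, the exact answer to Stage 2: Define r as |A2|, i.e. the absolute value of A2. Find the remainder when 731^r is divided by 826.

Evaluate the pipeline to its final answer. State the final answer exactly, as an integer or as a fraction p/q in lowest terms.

111

Stage 1: remainder = value at the root: 2*(-17)^4 - 8*(-17)^3 - 8*(-17)^2 - 6*(-17)^1 - 6 = (167042) + (39304) + (-2312) + (102) + (-6) = 204130; answer 204130
Stage 2: A1 = 204130; d = 7; f(2) = -3*(1) - 3*(7) = -24; iterating: f(2)=-24, f(3)=69, f(4)=-135, f(5)=198, f(6)=-189, f(7)=-27, f(8)=648, f(9)=-1863; answer -1863
Stage 3: A2 = -1863; r = 1863; squarings mod 826: 731^1=731, 731^2=765, 731^4=417, 731^8=429, 731^16=669, 731^32=695, 731^64=641, 731^128=359, 731^256=25, 731^512=625, 731^1024=753; 731^1863 = 731^1 * 731^2 * 731^4 * 731^64 * 731^256 * 731^512 * 731^1024 = 111 (mod 826); answer 111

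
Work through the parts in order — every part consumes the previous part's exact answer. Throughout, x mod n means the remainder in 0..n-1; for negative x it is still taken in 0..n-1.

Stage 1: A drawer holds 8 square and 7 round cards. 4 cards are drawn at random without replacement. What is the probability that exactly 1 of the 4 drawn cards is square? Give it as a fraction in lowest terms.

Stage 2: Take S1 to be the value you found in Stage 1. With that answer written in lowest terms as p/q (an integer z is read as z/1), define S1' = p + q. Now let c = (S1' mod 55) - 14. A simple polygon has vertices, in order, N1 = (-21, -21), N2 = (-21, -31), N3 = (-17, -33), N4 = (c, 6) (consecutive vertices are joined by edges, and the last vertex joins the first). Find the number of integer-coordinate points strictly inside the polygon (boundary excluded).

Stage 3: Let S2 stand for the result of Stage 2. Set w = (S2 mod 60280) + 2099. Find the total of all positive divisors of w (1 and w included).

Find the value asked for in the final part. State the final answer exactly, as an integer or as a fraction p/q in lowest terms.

5760

Stage 1: total draws C(15,4) = 1365; favorable C(8,1)*C(7,3) = 280; P = 8/39; answer 8/39
Stage 2: S1 = 8/39; threaded value p + q = 47; c = 33; cross terms: (-21*-31 - -21*-21)=210, (-21*-33 - -17*-31)=166, (-17*6 - 33*-33)=987, (33*-21 - -21*6)=-567; twice the area = |796| = 796; area = 398; boundary points = 10 + 2 + 1 + 27 = 40; strictly interior points = area - boundary/2 + 1 = 379; answer 379
Stage 3: S2 = 379; w = 2478; 2478 = 2 * 3 * 7 * 59; sigma = (1 + 2) * (1 + 3) * (1 + 7) * (1 + 59) = 3 * 4 * 8 * 60 = 5760; answer 5760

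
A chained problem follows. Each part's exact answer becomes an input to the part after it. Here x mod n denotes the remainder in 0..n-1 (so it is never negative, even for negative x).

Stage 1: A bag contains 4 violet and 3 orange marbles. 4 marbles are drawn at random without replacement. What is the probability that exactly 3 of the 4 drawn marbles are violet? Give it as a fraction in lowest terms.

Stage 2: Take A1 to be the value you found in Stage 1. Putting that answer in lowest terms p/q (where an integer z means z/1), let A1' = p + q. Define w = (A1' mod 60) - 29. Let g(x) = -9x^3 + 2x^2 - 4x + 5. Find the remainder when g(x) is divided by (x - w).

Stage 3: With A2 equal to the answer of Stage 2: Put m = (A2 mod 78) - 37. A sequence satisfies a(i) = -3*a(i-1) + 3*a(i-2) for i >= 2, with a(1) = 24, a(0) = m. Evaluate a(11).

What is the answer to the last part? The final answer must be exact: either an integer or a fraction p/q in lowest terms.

Stage 1: total draws C(7,4) = 35; favorable C(4,3)*C(3,1) = 12; P = 12/35; answer 12/35
Stage 2: A1 = 12/35; threaded value p + q = 47; w = 18; remainder = value at the root: -9*(18)^3 + 2*(18)^2 - 4*(18)^1 + 5 = (-52488) + (648) + (-72) + (5) = -51907; answer -51907
Stage 3: A2 = -51907; m = 4; a(2) = -3*(24) + 3*(4) = -60; iterating: a(2)=-60, a(3)=252, a(4)=-936, a(5)=3564, a(6)=-13500, a(7)=51192, a(8)=-194076, a(9)=735804, a(10)=-2789640, a(11)=10576332; answer 10576332

10576332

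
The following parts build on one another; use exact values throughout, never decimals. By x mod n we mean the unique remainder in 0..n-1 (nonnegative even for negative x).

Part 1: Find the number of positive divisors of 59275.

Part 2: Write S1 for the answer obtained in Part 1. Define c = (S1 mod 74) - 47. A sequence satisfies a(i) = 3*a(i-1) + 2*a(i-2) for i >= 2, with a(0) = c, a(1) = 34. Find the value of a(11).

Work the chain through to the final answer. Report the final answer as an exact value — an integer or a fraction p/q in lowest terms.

Part 1: 59275 = 5^2 * 2371; number of divisors = (2+1) * (1+1) = 6; answer 6
Part 2: S1 = 6; c = -41; a(2) = 3*(34) + 2*(-41) = 20; iterating: a(2)=20, a(3)=128, a(4)=424, a(5)=1528, a(6)=5432, a(7)=19352, a(8)=68920, a(9)=245464, a(10)=874232, a(11)=3113624; answer 3113624

3113624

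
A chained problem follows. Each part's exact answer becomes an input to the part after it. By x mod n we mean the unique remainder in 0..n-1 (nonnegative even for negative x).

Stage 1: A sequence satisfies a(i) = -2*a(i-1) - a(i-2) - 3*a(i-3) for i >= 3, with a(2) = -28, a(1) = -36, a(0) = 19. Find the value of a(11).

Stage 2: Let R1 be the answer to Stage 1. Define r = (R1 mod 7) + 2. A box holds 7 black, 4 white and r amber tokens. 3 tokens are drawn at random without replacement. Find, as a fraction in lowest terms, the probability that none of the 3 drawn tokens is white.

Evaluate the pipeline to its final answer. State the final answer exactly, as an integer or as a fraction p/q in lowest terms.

11/28

Stage 1: a(3) = -2*(-28) - 1*(-36) - 3*(19) = 35; iterating: a(3)=35, a(4)=66, a(5)=-83, a(6)=-5, a(7)=-105, a(8)=464, a(9)=-808, a(10)=1467, a(11)=-3518; answer -3518
Stage 2: R1 = -3518; r = 5; total draws C(16,3) = 560; favorable C(12,3) = 220; P = 11/28; answer 11/28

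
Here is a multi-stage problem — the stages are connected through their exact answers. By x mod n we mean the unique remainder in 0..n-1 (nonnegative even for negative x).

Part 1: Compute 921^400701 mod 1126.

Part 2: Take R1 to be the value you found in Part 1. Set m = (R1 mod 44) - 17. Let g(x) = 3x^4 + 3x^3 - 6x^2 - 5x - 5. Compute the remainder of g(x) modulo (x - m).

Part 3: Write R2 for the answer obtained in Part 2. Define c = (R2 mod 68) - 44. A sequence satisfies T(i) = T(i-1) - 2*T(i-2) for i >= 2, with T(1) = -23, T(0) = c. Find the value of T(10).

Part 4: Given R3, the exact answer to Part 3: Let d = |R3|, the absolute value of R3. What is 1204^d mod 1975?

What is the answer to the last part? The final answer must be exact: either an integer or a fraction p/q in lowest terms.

654

Part 1: squarings mod 1126: 921^1=921, 921^2=363, 921^4=27, 921^8=729, 921^16=1095, 921^32=961, 921^64=201, 921^128=991, 921^256=209, 921^512=893, 921^1024=241, 921^2048=655, 921^4096=19, 921^8192=361, 921^16384=831, 921^32768=323, 921^65536=737, 921^131072=437, 921^262144=675; 921^400701 = 921^1 * 921^4 * 921^8 * 921^16 * 921^32 * 921^256 * 921^1024 * 921^2048 * 921^4096 * 921^131072 * 921^262144 = 403 (mod 1126); answer 403
Part 2: R1 = 403; m = -10; remainder = value at the root: 3*(-10)^4 + 3*(-10)^3 - 6*(-10)^2 - 5*(-10)^1 - 5 = (30000) + (-3000) + (-600) + (50) + (-5) = 26445; answer 26445
Part 3: R2 = 26445; c = 17; T(2) = 1*(-23) - 2*(17) = -57; iterating: T(2)=-57, T(3)=-11, T(4)=103, T(5)=125, T(6)=-81, T(7)=-331, T(8)=-169, T(9)=493, T(10)=831; answer 831
Part 4: R3 = 831; d = 831; squarings mod 1975: 1204^1=1204, 1204^2=1941, 1204^4=1156, 1204^8=1236, 1204^16=1021, 1204^32=1616, 1204^64=506, 1204^128=1261, 1204^256=246, 1204^512=1266; 1204^831 = 1204^1 * 1204^2 * 1204^4 * 1204^8 * 1204^16 * 1204^32 * 1204^256 * 1204^512 = 654 (mod 1975); answer 654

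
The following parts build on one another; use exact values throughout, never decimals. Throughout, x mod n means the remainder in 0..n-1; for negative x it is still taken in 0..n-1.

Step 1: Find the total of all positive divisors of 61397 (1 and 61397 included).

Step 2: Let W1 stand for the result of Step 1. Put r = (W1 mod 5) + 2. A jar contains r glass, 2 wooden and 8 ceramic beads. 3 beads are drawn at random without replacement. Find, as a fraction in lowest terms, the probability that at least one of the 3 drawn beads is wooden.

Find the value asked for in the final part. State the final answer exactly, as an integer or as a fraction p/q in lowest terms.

Step 1: 61397 = 7^3 * 179; sigma = (1 + 7 + 49 + 343) * (1 + 179) = 400 * 180 = 72000; answer 72000
Step 2: W1 = 72000; r = 2; total draws C(12,3) = 220; complement C(10,3) = 120; favorable 220 - 120 = 100; P = 5/11; answer 5/11

5/11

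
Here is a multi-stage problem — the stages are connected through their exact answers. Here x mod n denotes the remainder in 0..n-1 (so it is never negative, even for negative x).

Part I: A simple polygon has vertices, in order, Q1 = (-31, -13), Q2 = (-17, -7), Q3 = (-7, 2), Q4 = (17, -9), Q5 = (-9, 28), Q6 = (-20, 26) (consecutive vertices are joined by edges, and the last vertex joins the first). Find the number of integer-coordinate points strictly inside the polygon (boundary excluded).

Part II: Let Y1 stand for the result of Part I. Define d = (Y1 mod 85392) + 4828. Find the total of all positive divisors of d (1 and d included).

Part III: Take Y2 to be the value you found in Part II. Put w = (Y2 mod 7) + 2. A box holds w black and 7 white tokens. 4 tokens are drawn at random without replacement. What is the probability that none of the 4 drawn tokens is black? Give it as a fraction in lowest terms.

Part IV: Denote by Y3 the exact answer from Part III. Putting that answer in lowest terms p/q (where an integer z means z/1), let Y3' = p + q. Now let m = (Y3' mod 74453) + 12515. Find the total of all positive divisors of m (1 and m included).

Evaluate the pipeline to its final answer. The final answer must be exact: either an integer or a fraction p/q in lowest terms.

Part I: cross terms: (-31*-7 - -17*-13)=-4, (-17*2 - -7*-7)=-83, (-7*-9 - 17*2)=29, (17*28 - -9*-9)=395, (-9*26 - -20*28)=326, (-20*-13 - -31*26)=1066; twice the area = |1729| = 1729; area = 1729/2; boundary points = 2 + 1 + 1 + 1 + 1 + 1 = 7; strictly interior points = area - boundary/2 + 1 = 862; answer 862
Part II: Y1 = 862; d = 5690; 5690 = 2 * 5 * 569; sigma = (1 + 2) * (1 + 5) * (1 + 569) = 3 * 6 * 570 = 10260; answer 10260
Part III: Y2 = 10260; w = 7; total draws C(14,4) = 1001; favorable C(7,4) = 35; P = 5/143; answer 5/143
Part IV: Y3 = 5/143; threaded value p + q = 148; m = 12663; 12663 = 3^3 * 7 * 67; sigma = (1 + 3 + 9 + 27) * (1 + 7) * (1 + 67) = 40 * 8 * 68 = 21760; answer 21760

21760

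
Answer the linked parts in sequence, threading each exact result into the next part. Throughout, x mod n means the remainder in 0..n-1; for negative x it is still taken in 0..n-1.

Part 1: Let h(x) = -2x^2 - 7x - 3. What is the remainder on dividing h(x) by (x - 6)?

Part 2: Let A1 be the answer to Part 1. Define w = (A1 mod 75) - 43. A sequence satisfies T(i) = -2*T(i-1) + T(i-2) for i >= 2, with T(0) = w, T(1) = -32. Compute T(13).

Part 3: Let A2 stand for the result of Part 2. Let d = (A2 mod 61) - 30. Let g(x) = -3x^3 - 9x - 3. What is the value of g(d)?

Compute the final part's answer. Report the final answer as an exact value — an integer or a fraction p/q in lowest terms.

Part 1: remainder = value at the root: -2*(6)^2 - 7*(6)^1 - 3 = (-72) + (-42) + (-3) = -117; answer -117
Part 2: A1 = -117; w = -10; T(2) = -2*(-32) + 1*(-10) = 54; iterating: T(2)=54, T(3)=-140, T(4)=334, T(5)=-808, T(6)=1950, T(7)=-4708, T(8)=11366, T(9)=-27440, T(10)=66246, T(11)=-159932, T(12)=386110, T(13)=-932152; answer -932152
Part 3: A2 = -932152; d = 20; -3*(20)^3 - 9*(20)^1 - 3 = (-24000) + (-180) + (-3) = -24183; answer -24183

-24183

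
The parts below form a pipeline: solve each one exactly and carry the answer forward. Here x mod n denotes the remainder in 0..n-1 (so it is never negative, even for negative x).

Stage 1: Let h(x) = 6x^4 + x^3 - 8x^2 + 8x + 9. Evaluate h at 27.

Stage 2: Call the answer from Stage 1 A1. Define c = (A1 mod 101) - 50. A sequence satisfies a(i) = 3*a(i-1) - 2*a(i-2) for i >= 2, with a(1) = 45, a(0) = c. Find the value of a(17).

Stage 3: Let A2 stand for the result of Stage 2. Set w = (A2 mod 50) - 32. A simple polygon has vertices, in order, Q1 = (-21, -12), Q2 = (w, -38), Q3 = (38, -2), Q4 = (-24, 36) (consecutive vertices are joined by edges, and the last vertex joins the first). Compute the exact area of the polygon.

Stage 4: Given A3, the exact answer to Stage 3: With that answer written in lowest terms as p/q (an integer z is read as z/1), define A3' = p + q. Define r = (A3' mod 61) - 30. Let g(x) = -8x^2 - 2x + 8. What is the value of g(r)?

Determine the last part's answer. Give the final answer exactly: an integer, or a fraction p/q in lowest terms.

-128

Stage 1: 6*(27)^4 + 1*(27)^3 - 8*(27)^2 + 8*(27)^1 + 9 = (3188646) + (19683) + (-5832) + (216) + (9) = 3202722; answer 3202722
Stage 2: A1 = 3202722; c = -38; a(2) = 3*(45) - 2*(-38) = 211; iterating: a(2)=211, a(3)=543, a(4)=1207, a(5)=2535, a(6)=5191, a(7)=10503, a(8)=21127, a(9)=42375, a(10)=84871, a(11)=169863, a(12)=339847, a(13)=679815, a(14)=1359751, a(15)=2719623, a(16)=5439367, a(17)=10878855; answer 10878855
Stage 3: A2 = 10878855; w = -27; cross terms: (-21*-38 - -27*-12)=474, (-27*-2 - 38*-38)=1498, (38*36 - -24*-2)=1320, (-24*-12 - -21*36)=1044; twice the area = |4336| = 4336; area = 2168; answer 2168
Stage 4: A3 = 2168; threaded value p + q = 2169; r = 4; -8*(4)^2 - 2*(4)^1 + 8 = (-128) + (-8) + (8) = -128; answer -128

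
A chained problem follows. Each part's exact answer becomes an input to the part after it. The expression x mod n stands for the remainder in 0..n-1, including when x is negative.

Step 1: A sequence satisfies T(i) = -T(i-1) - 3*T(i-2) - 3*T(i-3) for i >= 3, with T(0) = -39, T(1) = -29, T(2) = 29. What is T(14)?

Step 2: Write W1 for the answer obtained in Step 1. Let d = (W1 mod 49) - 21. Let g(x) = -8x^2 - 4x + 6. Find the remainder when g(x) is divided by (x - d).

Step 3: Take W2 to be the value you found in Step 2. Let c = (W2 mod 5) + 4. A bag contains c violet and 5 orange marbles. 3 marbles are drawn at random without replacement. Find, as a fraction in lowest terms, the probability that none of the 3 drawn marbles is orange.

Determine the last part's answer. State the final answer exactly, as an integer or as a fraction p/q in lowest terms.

Step 1: T(3) = -1*(29) - 3*(-29) - 3*(-39) = 175; iterating: T(3)=175, T(4)=-175, T(5)=-437, T(6)=437, T(7)=1399, T(8)=-1399, T(9)=-4109, T(10)=4109, T(11)=12415, T(12)=-12415, T(13)=-37157, T(14)=37157; answer 37157
Step 2: W1 = 37157; d = -6; remainder = value at the root: -8*(-6)^2 - 4*(-6)^1 + 6 = (-288) + (24) + (6) = -258; answer -258
Step 3: W2 = -258; c = 6; total draws C(11,3) = 165; favorable C(6,3) = 20; P = 4/33; answer 4/33

4/33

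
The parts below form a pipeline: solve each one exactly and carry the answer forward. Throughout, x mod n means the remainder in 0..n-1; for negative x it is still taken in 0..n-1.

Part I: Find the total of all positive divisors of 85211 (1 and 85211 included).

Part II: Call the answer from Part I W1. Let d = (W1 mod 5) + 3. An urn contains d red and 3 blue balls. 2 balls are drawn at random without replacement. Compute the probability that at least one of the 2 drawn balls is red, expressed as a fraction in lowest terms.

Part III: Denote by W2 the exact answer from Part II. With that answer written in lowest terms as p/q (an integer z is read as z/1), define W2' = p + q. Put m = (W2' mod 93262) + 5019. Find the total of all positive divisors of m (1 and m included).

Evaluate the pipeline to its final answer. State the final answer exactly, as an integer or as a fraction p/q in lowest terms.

Part I: 85211 = 7^2 * 37 * 47; sigma = (1 + 7 + 49) * (1 + 37) * (1 + 47) = 57 * 38 * 48 = 103968; answer 103968
Part II: W1 = 103968; d = 6; total draws C(9,2) = 36; complement C(3,2) = 3; favorable 36 - 3 = 33; P = 11/12; answer 11/12
Part III: W2 = 11/12; threaded value p + q = 23; m = 5042; 5042 = 2 * 2521; sigma = (1 + 2) * (1 + 2521) = 3 * 2522 = 7566; answer 7566

7566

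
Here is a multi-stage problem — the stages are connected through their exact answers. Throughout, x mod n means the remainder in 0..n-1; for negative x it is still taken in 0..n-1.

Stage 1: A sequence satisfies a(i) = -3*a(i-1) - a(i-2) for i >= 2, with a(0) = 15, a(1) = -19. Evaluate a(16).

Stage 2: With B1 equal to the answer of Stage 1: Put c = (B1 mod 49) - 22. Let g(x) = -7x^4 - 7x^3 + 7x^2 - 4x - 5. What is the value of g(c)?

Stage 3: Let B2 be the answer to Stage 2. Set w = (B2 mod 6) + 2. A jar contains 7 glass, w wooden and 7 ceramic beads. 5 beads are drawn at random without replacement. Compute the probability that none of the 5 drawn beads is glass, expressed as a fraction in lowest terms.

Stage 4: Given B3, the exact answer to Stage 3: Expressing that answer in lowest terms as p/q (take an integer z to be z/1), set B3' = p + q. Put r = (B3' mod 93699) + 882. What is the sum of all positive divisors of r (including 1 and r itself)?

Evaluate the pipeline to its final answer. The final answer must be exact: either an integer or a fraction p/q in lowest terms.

Stage 1: a(2) = -3*(-19) - 1*(15) = 42; iterating: a(2)=42, a(3)=-107, a(4)=279, a(5)=-730, a(6)=1911, a(7)=-5003, a(8)=13098, a(9)=-34291, a(10)=89775, a(11)=-235034, a(12)=615327, a(13)=-1610947, a(14)=4217514, a(15)=-11041595, a(16)=28907271; answer 28907271
Stage 2: B1 = 28907271; c = -7; -7*(-7)^4 - 7*(-7)^3 + 7*(-7)^2 - 4*(-7)^1 - 5 = (-16807) + (2401) + (343) + (28) + (-5) = -14040; answer -14040
Stage 3: B2 = -14040; w = 2; total draws C(16,5) = 4368; favorable C(9,5) = 126; P = 3/104; answer 3/104
Stage 4: B3 = 3/104; threaded value p + q = 107; r = 989; 989 = 23 * 43; sigma = (1 + 23) * (1 + 43) = 24 * 44 = 1056; answer 1056

1056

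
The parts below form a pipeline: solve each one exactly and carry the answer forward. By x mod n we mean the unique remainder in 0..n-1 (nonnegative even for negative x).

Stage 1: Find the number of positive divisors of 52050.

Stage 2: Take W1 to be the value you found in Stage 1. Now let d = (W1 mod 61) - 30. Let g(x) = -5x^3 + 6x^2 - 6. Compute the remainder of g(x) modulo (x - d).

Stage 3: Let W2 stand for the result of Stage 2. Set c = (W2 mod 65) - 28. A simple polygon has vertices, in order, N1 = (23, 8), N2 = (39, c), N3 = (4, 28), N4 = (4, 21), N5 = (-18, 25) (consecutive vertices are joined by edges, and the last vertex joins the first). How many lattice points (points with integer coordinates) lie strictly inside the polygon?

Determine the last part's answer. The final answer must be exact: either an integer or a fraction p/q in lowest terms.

507

Stage 1: 52050 = 2 * 3 * 5^2 * 347; number of divisors = (1+1) * (1+1) * (2+1) * (1+1) = 24; answer 24
Stage 2: W1 = 24; d = -6; remainder = value at the root: -5*(-6)^3 + 6*(-6)^2 - 6 = (1080) + (216) + (-6) = 1290; answer 1290
Stage 3: W2 = 1290; c = 27; cross terms: (23*27 - 39*8)=309, (39*28 - 4*27)=984, (4*21 - 4*28)=-28, (4*25 - -18*21)=478, (-18*8 - 23*25)=-719; twice the area = |1024| = 1024; area = 512; boundary points = 1 + 1 + 7 + 2 + 1 = 12; strictly interior points = area - boundary/2 + 1 = 507; answer 507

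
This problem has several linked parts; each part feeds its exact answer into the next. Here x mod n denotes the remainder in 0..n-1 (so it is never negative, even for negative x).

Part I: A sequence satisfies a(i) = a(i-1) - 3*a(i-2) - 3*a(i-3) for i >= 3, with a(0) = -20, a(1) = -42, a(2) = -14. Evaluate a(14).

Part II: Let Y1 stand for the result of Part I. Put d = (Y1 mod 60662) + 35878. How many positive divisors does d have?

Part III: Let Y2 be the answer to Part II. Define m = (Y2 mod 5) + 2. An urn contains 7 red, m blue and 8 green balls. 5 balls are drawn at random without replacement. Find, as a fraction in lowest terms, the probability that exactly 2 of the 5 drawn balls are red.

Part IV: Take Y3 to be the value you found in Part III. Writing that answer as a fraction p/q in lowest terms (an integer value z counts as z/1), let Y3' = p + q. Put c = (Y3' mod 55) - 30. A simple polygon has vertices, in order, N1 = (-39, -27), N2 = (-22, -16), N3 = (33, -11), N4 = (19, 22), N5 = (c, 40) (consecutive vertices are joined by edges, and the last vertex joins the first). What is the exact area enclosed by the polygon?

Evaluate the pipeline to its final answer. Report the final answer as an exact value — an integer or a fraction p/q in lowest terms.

3761/2

Part I: a(3) = 1*(-14) - 3*(-42) - 3*(-20) = 172; iterating: a(3)=172, a(4)=340, a(5)=-134, a(6)=-1670, a(7)=-2288, a(8)=3124, a(9)=14998, a(10)=12490, a(11)=-41876, a(12)=-124340, a(13)=-36182, a(14)=462466; answer 462466
Part II: Y1 = 462466; d = 73710; 73710 = 2 * 3^4 * 5 * 7 * 13; number of divisors = (1+1) * (4+1) * (1+1) * (1+1) * (1+1) = 80; answer 80
Part III: Y2 = 80; m = 2; total draws C(17,5) = 6188; favorable C(7,2)*C(10,3) = 2520; P = 90/221; answer 90/221
Part IV: Y3 = 90/221; threaded value p + q = 311; c = 6; cross terms: (-39*-16 - -22*-27)=30, (-22*-11 - 33*-16)=770, (33*22 - 19*-11)=935, (19*40 - 6*22)=628, (6*-27 - -39*40)=1398; twice the area = |3761| = 3761; area = 3761/2; answer 3761/2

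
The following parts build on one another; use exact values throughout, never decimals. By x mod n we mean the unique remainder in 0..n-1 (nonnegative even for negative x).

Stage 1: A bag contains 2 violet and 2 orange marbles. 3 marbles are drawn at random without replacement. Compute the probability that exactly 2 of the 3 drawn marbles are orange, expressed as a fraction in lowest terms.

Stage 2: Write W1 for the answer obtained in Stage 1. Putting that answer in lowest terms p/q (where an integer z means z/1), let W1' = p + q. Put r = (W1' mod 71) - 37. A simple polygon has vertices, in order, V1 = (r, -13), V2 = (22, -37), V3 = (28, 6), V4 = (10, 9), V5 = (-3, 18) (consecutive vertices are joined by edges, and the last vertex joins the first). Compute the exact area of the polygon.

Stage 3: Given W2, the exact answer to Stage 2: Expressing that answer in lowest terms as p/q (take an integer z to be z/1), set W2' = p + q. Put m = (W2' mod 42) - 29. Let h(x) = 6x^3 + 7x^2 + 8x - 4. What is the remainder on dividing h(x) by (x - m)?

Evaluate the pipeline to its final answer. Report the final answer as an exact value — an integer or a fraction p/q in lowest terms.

961

Stage 1: total draws C(4,3) = 4; favorable C(2,2)*C(2,1) = 2; P = 1/2; answer 1/2
Stage 2: W1 = 1/2; threaded value p + q = 3; r = -34; cross terms: (-34*-37 - 22*-13)=1544, (22*6 - 28*-37)=1168, (28*9 - 10*6)=192, (10*18 - -3*9)=207, (-3*-13 - -34*18)=651; twice the area = |3762| = 3762; area = 1881; answer 1881
Stage 3: W2 = 1881; threaded value p + q = 1882; m = 5; remainder = value at the root: 6*(5)^3 + 7*(5)^2 + 8*(5)^1 - 4 = (750) + (175) + (40) + (-4) = 961; answer 961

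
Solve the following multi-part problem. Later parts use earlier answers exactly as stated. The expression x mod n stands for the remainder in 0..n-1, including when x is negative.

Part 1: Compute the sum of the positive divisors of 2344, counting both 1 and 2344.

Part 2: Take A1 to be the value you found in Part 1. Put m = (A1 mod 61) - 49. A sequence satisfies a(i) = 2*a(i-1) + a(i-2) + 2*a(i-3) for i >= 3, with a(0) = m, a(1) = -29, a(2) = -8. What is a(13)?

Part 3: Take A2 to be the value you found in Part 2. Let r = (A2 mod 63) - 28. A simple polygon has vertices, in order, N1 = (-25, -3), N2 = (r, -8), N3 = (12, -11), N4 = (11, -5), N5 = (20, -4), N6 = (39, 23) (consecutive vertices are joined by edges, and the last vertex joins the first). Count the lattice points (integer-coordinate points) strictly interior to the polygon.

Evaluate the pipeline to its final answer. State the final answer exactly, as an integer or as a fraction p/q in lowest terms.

848

Part 1: 2344 = 2^3 * 293; sigma = (1 + 2 + 4 + 8) * (1 + 293) = 15 * 294 = 4410; answer 4410
Part 2: A1 = 4410; m = -31; a(3) = 2*(-8) + 1*(-29) + 2*(-31) = -107; iterating: a(3)=-107, a(4)=-280, a(5)=-683, a(6)=-1860, a(7)=-4963, a(8)=-13152, a(9)=-34987, a(10)=-93052, a(11)=-247395, a(12)=-657816, a(13)=-1749131; answer -1749131
Part 3: A2 = -1749131; r = -27; cross terms: (-25*-8 - -27*-3)=119, (-27*-11 - 12*-8)=393, (12*-5 - 11*-11)=61, (11*-4 - 20*-5)=56, (20*23 - 39*-4)=616, (39*-3 - -25*23)=458; twice the area = |1703| = 1703; area = 1703/2; boundary points = 1 + 3 + 1 + 1 + 1 + 2 = 9; strictly interior points = area - boundary/2 + 1 = 848; answer 848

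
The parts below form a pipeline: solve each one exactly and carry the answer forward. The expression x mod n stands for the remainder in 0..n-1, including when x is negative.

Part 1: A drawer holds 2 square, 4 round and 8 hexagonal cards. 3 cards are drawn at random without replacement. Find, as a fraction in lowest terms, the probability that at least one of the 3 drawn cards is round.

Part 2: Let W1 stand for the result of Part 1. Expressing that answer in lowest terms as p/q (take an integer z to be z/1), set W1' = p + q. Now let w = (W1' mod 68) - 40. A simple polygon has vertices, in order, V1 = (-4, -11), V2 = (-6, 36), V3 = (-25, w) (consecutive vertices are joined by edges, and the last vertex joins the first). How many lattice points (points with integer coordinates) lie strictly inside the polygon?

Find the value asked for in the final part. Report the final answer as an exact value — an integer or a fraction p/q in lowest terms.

Part 1: total draws C(14,3) = 364; complement C(10,3) = 120; favorable 364 - 120 = 244; P = 61/91; answer 61/91
Part 2: W1 = 61/91; threaded value p + q = 152; w = -24; cross terms: (-4*36 - -6*-11)=-210, (-6*-24 - -25*36)=1044, (-25*-11 - -4*-24)=179; twice the area = |1013| = 1013; area = 1013/2; boundary points = 1 + 1 + 1 = 3; strictly interior points = area - boundary/2 + 1 = 506; answer 506

506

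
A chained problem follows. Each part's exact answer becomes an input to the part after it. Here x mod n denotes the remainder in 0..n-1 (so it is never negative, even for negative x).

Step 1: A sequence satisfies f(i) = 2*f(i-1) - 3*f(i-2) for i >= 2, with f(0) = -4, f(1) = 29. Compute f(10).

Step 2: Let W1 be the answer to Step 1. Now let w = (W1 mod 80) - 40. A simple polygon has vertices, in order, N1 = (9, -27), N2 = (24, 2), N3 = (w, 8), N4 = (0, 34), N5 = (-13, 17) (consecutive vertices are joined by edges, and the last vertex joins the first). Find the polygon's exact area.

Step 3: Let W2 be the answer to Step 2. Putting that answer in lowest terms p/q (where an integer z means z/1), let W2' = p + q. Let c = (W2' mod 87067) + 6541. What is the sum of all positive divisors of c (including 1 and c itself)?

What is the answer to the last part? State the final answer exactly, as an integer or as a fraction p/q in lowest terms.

10536

Step 1: f(2) = 2*(29) - 3*(-4) = 70; iterating: f(2)=70, f(3)=53, f(4)=-104, f(5)=-367, f(6)=-422, f(7)=257, f(8)=1780, f(9)=2789, f(10)=238; answer 238
Step 2: W1 = 238; w = 38; cross terms: (9*2 - 24*-27)=666, (24*8 - 38*2)=116, (38*34 - 0*8)=1292, (0*17 - -13*34)=442, (-13*-27 - 9*17)=198; twice the area = |2714| = 2714; area = 1357; answer 1357
Step 3: W2 = 1357; threaded value p + q = 1358; c = 7899; 7899 = 3 * 2633; sigma = (1 + 3) * (1 + 2633) = 4 * 2634 = 10536; answer 10536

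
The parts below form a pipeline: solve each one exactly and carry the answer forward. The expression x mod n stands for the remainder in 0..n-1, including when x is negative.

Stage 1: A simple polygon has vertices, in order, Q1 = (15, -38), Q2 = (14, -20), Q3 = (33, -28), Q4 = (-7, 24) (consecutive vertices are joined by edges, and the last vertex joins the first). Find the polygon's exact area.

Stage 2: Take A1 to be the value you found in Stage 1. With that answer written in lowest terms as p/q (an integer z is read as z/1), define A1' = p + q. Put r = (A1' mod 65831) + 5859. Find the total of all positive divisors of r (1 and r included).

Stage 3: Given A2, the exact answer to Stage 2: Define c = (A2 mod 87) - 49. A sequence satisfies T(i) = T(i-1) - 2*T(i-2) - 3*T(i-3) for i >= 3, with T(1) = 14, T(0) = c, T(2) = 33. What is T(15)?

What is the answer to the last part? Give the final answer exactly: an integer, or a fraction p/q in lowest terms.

Stage 1: cross terms: (15*-20 - 14*-38)=232, (14*-28 - 33*-20)=268, (33*24 - -7*-28)=596, (-7*-38 - 15*24)=-94; twice the area = |1002| = 1002; area = 501; answer 501
Stage 2: A1 = 501; threaded value p + q = 502; r = 6361; 6361 is prime, so its only divisors are 1 and 6361; sigma = 1 + 6361 = 6362; answer 6362
Stage 3: A2 = 6362; c = -38; T(3) = 1*(33) - 2*(14) - 3*(-38) = 119; iterating: T(3)=119, T(4)=11, T(5)=-326, T(6)=-705, T(7)=-86, T(8)=2302, T(9)=4589, T(10)=243, T(11)=-15841, T(12)=-30094, T(13)=859, T(14)=108570, T(15)=197134; answer 197134

197134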